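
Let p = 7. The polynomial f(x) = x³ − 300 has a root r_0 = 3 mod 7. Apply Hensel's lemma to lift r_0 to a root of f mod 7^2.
r_1 = 24 (mod 49)

Hensel: r_{i+1} = r_i − f(r_i)/f′(r_i) mod 7^{i+2}, where f′(x) = 3x². Iterate:
  r_0 = 3 (mod 7)
  r_1 = 24 (mod 49)
Final: r = 24 with f(r) ≡ 0 mod 7^2.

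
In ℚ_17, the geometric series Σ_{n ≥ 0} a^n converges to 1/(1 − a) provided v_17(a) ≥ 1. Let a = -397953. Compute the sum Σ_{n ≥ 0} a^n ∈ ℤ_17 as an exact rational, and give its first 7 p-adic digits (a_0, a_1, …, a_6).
Σ a^n = 1/(1 − a) = 1/397954;  first 7 digits = (1, 0, 0, 4, 12, 16, 15)

v_17(a) = 3 ≥ 1, so the series converges in ℤ_17 to 1/(1 − a) = 1/(1 − (-397953)) = 1/397954. Expand this rational in ℤ_17: compute digits iteratively via d_i = x_i mod 17, x_{i+1} = (x_i − d_i)/17. The first 7 digits are (1, 0, 0, 4, 12, 16, 15).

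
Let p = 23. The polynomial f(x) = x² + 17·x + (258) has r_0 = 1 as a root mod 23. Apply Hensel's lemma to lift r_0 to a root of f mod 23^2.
r_1 = 70 (mod 529)

Hensel: r_{i+1} = r_i − f(r_i)·(f′(r_i))^{-1} mod 23^{i+2}, f′(x) = 2x + 17. Iterate:
  r_0 = 1 (mod 23)
  r_1 = 70 (mod 529)
Final: r = 70 satisfies f(r) ≡ 0 mod 23^2.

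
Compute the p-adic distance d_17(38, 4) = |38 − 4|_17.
d_17(38, 4) = 1/17

Step 1 — x − y = 38 − 4 = 34. Step 2 — v_17(34) = 1 (factor: 34 = (17^1 · 2); the sign does not affect v_p). Step 3 — |x − y|_17 = 17^{-1} = 1/17.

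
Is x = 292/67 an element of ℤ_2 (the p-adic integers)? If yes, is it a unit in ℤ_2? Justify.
x ∈ ℤ_2 but not a unit; v_2(x) = 2 > 0

ℤ_2 = {x ∈ ℚ_2 : v_2(x) ≥ 0} and ℤ_2^× = {x ∈ ℤ_2 : v_2(x) = 0}. Here v_2(292/67) = v_2(num) − v_2(den) = 2; compare against these criteria.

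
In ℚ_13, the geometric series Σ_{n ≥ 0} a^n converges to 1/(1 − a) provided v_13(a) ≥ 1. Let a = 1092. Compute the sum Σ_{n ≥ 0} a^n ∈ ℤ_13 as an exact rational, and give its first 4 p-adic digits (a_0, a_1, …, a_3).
Σ a^n = 1/(1 − a) = -1/1091;  first 4 digits = (1, 6, 3, 5)

v_13(a) = 1 ≥ 1, so the series converges in ℤ_13 to 1/(1 − a) = 1/(1 − 1092) = -1/1091. Expand this rational in ℤ_13: compute digits iteratively via d_i = x_i mod 13, x_{i+1} = (x_i − d_i)/13. The first 4 digits are (1, 6, 3, 5).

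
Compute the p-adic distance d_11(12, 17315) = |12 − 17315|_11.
d_11(12, 17315) = 1/1331

Step 1 — x − y = 12 − 17315 = -17303. Step 2 — v_11(-17303) = 3 (factor: -17303 = −(11^3 · 13); the sign does not affect v_p). Step 3 — |x − y|_11 = 11^{-3} = 1/1331.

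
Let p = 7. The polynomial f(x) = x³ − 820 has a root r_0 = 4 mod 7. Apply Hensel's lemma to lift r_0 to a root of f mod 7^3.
r_2 = 81 (mod 343)

Hensel: r_{i+1} = r_i − f(r_i)/f′(r_i) mod 7^{i+2}, where f′(x) = 3x². Iterate:
  r_0 = 4 (mod 7)
  r_1 = 32 (mod 49)
  r_2 = 81 (mod 343)
Final: r = 81 with f(r) ≡ 0 mod 7^3.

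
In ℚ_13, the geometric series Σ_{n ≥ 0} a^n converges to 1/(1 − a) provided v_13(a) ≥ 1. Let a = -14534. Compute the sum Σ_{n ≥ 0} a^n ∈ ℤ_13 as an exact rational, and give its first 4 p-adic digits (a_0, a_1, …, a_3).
Σ a^n = 1/(1 − a) = 1/14535;  first 4 digits = (1, 0, 5, 6)

v_13(a) = 2 ≥ 1, so the series converges in ℤ_13 to 1/(1 − a) = 1/(1 − (-14534)) = 1/14535. Expand this rational in ℤ_13: compute digits iteratively via d_i = x_i mod 13, x_{i+1} = (x_i − d_i)/13. The first 4 digits are (1, 0, 5, 6).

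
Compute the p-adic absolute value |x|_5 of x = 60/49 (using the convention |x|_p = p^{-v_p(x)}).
|60/49|_5 = 1/5

Step 1 — compute v_5(x) by factoring powers of 5 out of the numerator and denominator: v_5(60/49) = 1. Step 2 — apply |x|_p = p^{-v_p(x)} = 5^{-1} = 1/5.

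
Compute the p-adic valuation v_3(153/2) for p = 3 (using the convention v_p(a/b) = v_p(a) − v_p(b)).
v_3(153/2) = 2

Factor powers of 3 from the numerator and denominator of the reduced fraction: 153 = 3^2 · 17 and 2 = 3^0 · 2. Apply v_p(a/b) = v_p(a) − v_p(b): v_3(153/2) = 2 − 0 = 2.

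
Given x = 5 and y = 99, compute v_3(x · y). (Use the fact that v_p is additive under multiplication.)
v_3(495) = 2

v_p(x) = 0 (factor: 5 = 3^0 · 5); v_p(y) = 2 (factor: 99 = 3^2 · 11). Additivity: v_p(xy) = v_p(x) + v_p(y) = 0 + 2 = 2. (Direct check: xy = 495 = 3^2 · (55).)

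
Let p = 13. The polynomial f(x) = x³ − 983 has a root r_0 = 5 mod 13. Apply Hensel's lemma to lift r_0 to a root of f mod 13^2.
r_1 = 57 (mod 169)

Hensel: r_{i+1} = r_i − f(r_i)/f′(r_i) mod 13^{i+2}, where f′(x) = 3x². Iterate:
  r_0 = 5 (mod 13)
  r_1 = 57 (mod 169)
Final: r = 57 with f(r) ≡ 0 mod 13^2.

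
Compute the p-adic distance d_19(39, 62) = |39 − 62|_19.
d_19(39, 62) = 1

Step 1 — x − y = 39 − 62 = -23. Step 2 — v_19(-23) = 0 (factor: -23 = −(19^0 · 23); the sign does not affect v_p). Step 3 — |x − y|_19 = 19^{0} = 1.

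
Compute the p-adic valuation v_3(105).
v_3(105) = 1

v_3(n) is the largest exponent k such that 3^k divides n. Factor out: 105 = 3^1 · 35. (Sign doesn't affect v_p.) So v_3(105) = 1.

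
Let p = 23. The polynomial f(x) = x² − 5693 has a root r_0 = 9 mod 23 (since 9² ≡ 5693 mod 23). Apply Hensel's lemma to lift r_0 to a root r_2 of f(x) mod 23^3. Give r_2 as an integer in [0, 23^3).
r_2 = 5552 (mod 12167)

Hensel's recurrence: r_{i+1} = r_i − f(r_i)·(f′(r_i))^{-1} mod 23^{i+2}, with f′(x) = 2x. Iterate:
  r_0 = 9 (mod 23)
  r_1 = 262 (mod 529)
  r_2 = 5552 (mod 12167)
Final: r_2 = 5552, and one checks f(r_2) ≡ 0 mod 23^3.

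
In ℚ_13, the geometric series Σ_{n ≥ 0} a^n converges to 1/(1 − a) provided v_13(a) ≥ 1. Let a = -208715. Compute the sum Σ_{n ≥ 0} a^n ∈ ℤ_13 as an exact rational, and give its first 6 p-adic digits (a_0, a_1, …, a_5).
Σ a^n = 1/(1 − a) = 1/208716;  first 6 digits = (1, 0, 0, 9, 5, 12)

v_13(a) = 3 ≥ 1, so the series converges in ℤ_13 to 1/(1 − a) = 1/(1 − (-208715)) = 1/208716. Expand this rational in ℤ_13: compute digits iteratively via d_i = x_i mod 13, x_{i+1} = (x_i − d_i)/13. The first 6 digits are (1, 0, 0, 9, 5, 12).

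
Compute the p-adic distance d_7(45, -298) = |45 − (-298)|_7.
d_7(45, -298) = 1/343

Step 1 — x − y = 45 − (-298) = 343. Step 2 — v_7(343) = 3 (factor: 343 = (7^3 · 1); the sign does not affect v_p). Step 3 — |x − y|_7 = 7^{-3} = 1/343.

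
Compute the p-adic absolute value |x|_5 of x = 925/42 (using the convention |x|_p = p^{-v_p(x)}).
|925/42|_5 = 1/25

Step 1 — compute v_5(x) by factoring powers of 5 out of the numerator and denominator: v_5(925/42) = 2. Step 2 — apply |x|_p = p^{-v_p(x)} = 5^{-2} = 1/25.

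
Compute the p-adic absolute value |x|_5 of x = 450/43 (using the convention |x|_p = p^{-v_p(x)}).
|450/43|_5 = 1/25

Step 1 — compute v_5(x) by factoring powers of 5 out of the numerator and denominator: v_5(450/43) = 2. Step 2 — apply |x|_p = p^{-v_p(x)} = 5^{-2} = 1/25.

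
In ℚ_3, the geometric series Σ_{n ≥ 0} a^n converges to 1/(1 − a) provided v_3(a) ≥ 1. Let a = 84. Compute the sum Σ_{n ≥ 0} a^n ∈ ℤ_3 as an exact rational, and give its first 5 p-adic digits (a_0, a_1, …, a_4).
Σ a^n = 1/(1 − a) = -1/83;  first 5 digits = (1, 1, 1, 1, 2)

v_3(a) = 1 ≥ 1, so the series converges in ℤ_3 to 1/(1 − a) = 1/(1 − 84) = -1/83. Expand this rational in ℤ_3: compute digits iteratively via d_i = x_i mod 3, x_{i+1} = (x_i − d_i)/3. The first 5 digits are (1, 1, 1, 1, 2).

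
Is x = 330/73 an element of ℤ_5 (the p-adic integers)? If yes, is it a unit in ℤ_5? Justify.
x ∈ ℤ_5 but not a unit; v_5(x) = 1 > 0

ℤ_5 = {x ∈ ℚ_5 : v_5(x) ≥ 0} and ℤ_5^× = {x ∈ ℤ_5 : v_5(x) = 0}. Here v_5(330/73) = v_5(num) − v_5(den) = 1; compare against these criteria.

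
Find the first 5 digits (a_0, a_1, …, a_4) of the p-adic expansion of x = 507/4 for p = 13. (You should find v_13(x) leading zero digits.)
(a_0, …, a_4) = (0, 0, 4, 3, 3)

v_13(507/4) = 2, so a_0 = ... = a_1 = 0. Factor out: x = 13^2 · u with u = 3/4 a unit in ℤ_13. Expand u iteratively via a_{v+i} = u_i mod 13, u_{i+1} = (u_i − a_{v+i})/13:
  u_0 = 3/4;  a_2 = 4;  u_1 = (u_0 − 4)/13 = -1/4
  u_1 = -1/4;  a_3 = 3;  u_2 = (u_1 − 3)/13 = -1/4
  u_2 = -1/4;  a_4 = 3;  u_3 = (u_2 − 3)/13 = -1/4
Digits: (0, 0, 4, 3, 3).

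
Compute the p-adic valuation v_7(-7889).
v_7(-7889) = 3

v_7(n) is the largest exponent k such that 7^k divides n. Factor out: -7889 = -7^3 · 23. (Sign doesn't affect v_p.) So v_7(-7889) = 3.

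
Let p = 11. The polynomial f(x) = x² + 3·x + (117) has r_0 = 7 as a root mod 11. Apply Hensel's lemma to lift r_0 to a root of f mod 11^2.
r_1 = 117 (mod 121)

Hensel: r_{i+1} = r_i − f(r_i)·(f′(r_i))^{-1} mod 11^{i+2}, f′(x) = 2x + 3. Iterate:
  r_0 = 7 (mod 11)
  r_1 = 117 (mod 121)
Final: r = 117 satisfies f(r) ≡ 0 mod 11^2.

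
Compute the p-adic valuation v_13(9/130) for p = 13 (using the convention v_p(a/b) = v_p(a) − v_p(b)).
v_13(9/130) = -1

Factor powers of 13 from the numerator and denominator of the reduced fraction: 9 = 13^0 · 9 and 130 = 13^1 · 10. Apply v_p(a/b) = v_p(a) − v_p(b): v_13(9/130) = 0 − 1 = -1.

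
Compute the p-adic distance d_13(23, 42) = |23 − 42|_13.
d_13(23, 42) = 1

Step 1 — x − y = 23 − 42 = -19. Step 2 — v_13(-19) = 0 (factor: -19 = −(13^0 · 19); the sign does not affect v_p). Step 3 — |x − y|_13 = 13^{0} = 1.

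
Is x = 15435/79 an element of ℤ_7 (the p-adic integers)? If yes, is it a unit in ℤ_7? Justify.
x ∈ ℤ_7 but not a unit; v_7(x) = 3 > 0

ℤ_7 = {x ∈ ℚ_7 : v_7(x) ≥ 0} and ℤ_7^× = {x ∈ ℤ_7 : v_7(x) = 0}. Here v_7(15435/79) = v_7(num) − v_7(den) = 3; compare against these criteria.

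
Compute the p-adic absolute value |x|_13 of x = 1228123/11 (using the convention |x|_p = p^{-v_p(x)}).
|1228123/11|_13 = 1/28561

Step 1 — compute v_13(x) by factoring powers of 13 out of the numerator and denominator: v_13(1228123/11) = 4. Step 2 — apply |x|_p = p^{-v_p(x)} = 13^{-4} = 1/28561.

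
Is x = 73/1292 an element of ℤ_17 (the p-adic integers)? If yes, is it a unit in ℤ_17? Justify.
x ∉ ℤ_17 (v_17(x) = -1 < 0)

ℤ_17 = {x ∈ ℚ_17 : v_17(x) ≥ 0} and ℤ_17^× = {x ∈ ℤ_17 : v_17(x) = 0}. Here v_17(73/1292) = v_17(num) − v_17(den) = -1; compare against these criteria.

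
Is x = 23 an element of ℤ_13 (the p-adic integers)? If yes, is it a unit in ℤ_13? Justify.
x ∈ ℤ_13^× (unit); v_13(x) = 0

ℤ_13 = {x ∈ ℚ_13 : v_13(x) ≥ 0} and ℤ_13^× = {x ∈ ℤ_13 : v_13(x) = 0}. Here v_13(23) = v_13(num) − v_13(den) = 0; compare against these criteria.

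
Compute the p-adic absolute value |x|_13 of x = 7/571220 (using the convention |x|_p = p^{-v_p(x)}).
|7/571220|_13 = 28561

Step 1 — compute v_13(x) by factoring powers of 13 out of the numerator and denominator: v_13(7/571220) = -4. Step 2 — apply |x|_p = p^{-v_p(x)} = 13^{4} = 28561.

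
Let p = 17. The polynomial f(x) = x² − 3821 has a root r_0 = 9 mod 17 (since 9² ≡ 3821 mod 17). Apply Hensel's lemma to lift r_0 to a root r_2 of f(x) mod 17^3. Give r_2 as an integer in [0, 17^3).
r_2 = 3749 (mod 4913)

Hensel's recurrence: r_{i+1} = r_i − f(r_i)·(f′(r_i))^{-1} mod 17^{i+2}, with f′(x) = 2x. Iterate:
  r_0 = 9 (mod 17)
  r_1 = 281 (mod 289)
  r_2 = 3749 (mod 4913)
Final: r_2 = 3749, and one checks f(r_2) ≡ 0 mod 17^3.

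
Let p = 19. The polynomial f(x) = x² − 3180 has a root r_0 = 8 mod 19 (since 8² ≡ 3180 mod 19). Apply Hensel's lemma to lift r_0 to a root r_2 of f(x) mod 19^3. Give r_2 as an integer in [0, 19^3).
r_2 = 4986 (mod 6859)

Hensel's recurrence: r_{i+1} = r_i − f(r_i)·(f′(r_i))^{-1} mod 19^{i+2}, with f′(x) = 2x. Iterate:
  r_0 = 8 (mod 19)
  r_1 = 293 (mod 361)
  r_2 = 4986 (mod 6859)
Final: r_2 = 4986, and one checks f(r_2) ≡ 0 mod 19^3.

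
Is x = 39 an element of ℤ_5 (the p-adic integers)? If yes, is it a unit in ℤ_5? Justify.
x ∈ ℤ_5^× (unit); v_5(x) = 0

ℤ_5 = {x ∈ ℚ_5 : v_5(x) ≥ 0} and ℤ_5^× = {x ∈ ℤ_5 : v_5(x) = 0}. Here v_5(39) = v_5(num) − v_5(den) = 0; compare against these criteria.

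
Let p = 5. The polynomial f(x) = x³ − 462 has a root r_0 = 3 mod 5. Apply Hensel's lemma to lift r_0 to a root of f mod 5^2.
r_1 = 8 (mod 25)

Hensel: r_{i+1} = r_i − f(r_i)/f′(r_i) mod 5^{i+2}, where f′(x) = 3x². Iterate:
  r_0 = 3 (mod 5)
  r_1 = 8 (mod 25)
Final: r = 8 with f(r) ≡ 0 mod 5^2.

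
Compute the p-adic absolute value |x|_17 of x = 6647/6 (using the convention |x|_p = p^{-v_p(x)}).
|6647/6|_17 = 1/289

Step 1 — compute v_17(x) by factoring powers of 17 out of the numerator and denominator: v_17(6647/6) = 2. Step 2 — apply |x|_p = p^{-v_p(x)} = 17^{-2} = 1/289.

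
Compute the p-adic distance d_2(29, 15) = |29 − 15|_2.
d_2(29, 15) = 1/2

Step 1 — x − y = 29 − 15 = 14. Step 2 — v_2(14) = 1 (factor: 14 = (2^1 · 7); the sign does not affect v_p). Step 3 — |x − y|_2 = 2^{-1} = 1/2.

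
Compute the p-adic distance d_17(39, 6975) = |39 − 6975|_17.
d_17(39, 6975) = 1/289

Step 1 — x − y = 39 − 6975 = -6936. Step 2 — v_17(-6936) = 2 (factor: -6936 = −(17^2 · 24); the sign does not affect v_p). Step 3 — |x − y|_17 = 17^{-2} = 1/289.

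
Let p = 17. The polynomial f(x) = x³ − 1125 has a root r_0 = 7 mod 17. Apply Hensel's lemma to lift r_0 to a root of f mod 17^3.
r_2 = 1418 (mod 4913)

Hensel: r_{i+1} = r_i − f(r_i)/f′(r_i) mod 17^{i+2}, where f′(x) = 3x². Iterate:
  r_0 = 7 (mod 17)
  r_1 = 262 (mod 289)
  r_2 = 1418 (mod 4913)
Final: r = 1418 with f(r) ≡ 0 mod 17^3.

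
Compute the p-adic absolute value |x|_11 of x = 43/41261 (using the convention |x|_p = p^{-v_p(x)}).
|43/41261|_11 = 1331

Step 1 — compute v_11(x) by factoring powers of 11 out of the numerator and denominator: v_11(43/41261) = -3. Step 2 — apply |x|_p = p^{-v_p(x)} = 11^{3} = 1331.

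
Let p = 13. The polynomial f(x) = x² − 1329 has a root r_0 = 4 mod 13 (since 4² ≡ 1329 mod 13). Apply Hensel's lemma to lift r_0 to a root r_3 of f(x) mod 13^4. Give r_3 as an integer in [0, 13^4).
r_3 = 23976 (mod 28561)

Hensel's recurrence: r_{i+1} = r_i − f(r_i)·(f′(r_i))^{-1} mod 13^{i+2}, with f′(x) = 2x. Iterate:
  r_0 = 4 (mod 13)
  r_1 = 147 (mod 169)
  r_2 = 2006 (mod 2197)
  r_3 = 23976 (mod 28561)
Final: r_3 = 23976, and one checks f(r_3) ≡ 0 mod 13^4.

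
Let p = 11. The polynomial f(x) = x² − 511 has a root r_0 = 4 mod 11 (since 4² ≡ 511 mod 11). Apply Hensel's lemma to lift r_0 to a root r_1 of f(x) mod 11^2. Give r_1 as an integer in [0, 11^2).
r_1 = 81 (mod 121)

Hensel's recurrence: r_{i+1} = r_i − f(r_i)·(f′(r_i))^{-1} mod 11^{i+2}, with f′(x) = 2x. Iterate:
  r_0 = 4 (mod 11)
  r_1 = 81 (mod 121)
Final: r_1 = 81, and one checks f(r_1) ≡ 0 mod 11^2.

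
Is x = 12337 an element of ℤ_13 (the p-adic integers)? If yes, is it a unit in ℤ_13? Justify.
x ∈ ℤ_13 but not a unit; v_13(x) = 2 > 0

ℤ_13 = {x ∈ ℚ_13 : v_13(x) ≥ 0} and ℤ_13^× = {x ∈ ℤ_13 : v_13(x) = 0}. Here v_13(12337) = v_13(num) − v_13(den) = 2; compare against these criteria.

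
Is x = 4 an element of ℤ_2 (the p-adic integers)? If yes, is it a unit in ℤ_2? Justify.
x ∈ ℤ_2 but not a unit; v_2(x) = 2 > 0

ℤ_2 = {x ∈ ℚ_2 : v_2(x) ≥ 0} and ℤ_2^× = {x ∈ ℤ_2 : v_2(x) = 0}. Here v_2(4) = v_2(num) − v_2(den) = 2; compare against these criteria.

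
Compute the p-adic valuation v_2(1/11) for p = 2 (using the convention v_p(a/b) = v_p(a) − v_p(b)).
v_2(1/11) = 0

Factor powers of 2 from the numerator and denominator of the reduced fraction: 1 = 2^0 · 1 and 11 = 2^0 · 11. Apply v_p(a/b) = v_p(a) − v_p(b): v_2(1/11) = 0 − 0 = 0.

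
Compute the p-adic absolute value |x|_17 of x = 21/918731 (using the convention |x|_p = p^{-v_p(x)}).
|21/918731|_17 = 83521

Step 1 — compute v_17(x) by factoring powers of 17 out of the numerator and denominator: v_17(21/918731) = -4. Step 2 — apply |x|_p = p^{-v_p(x)} = 17^{4} = 83521.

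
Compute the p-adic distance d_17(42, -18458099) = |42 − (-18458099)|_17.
d_17(42, -18458099) = 1/1419857

Step 1 — x − y = 42 − (-18458099) = 18458141. Step 2 — v_17(18458141) = 5 (factor: 18458141 = (17^5 · 13); the sign does not affect v_p). Step 3 — |x − y|_17 = 17^{-5} = 1/1419857.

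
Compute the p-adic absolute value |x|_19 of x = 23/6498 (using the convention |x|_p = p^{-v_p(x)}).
|23/6498|_19 = 361

Step 1 — compute v_19(x) by factoring powers of 19 out of the numerator and denominator: v_19(23/6498) = -2. Step 2 — apply |x|_p = p^{-v_p(x)} = 19^{2} = 361.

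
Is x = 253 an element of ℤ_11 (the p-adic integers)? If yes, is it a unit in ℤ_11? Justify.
x ∈ ℤ_11 but not a unit; v_11(x) = 1 > 0

ℤ_11 = {x ∈ ℚ_11 : v_11(x) ≥ 0} and ℤ_11^× = {x ∈ ℤ_11 : v_11(x) = 0}. Here v_11(253) = v_11(num) − v_11(den) = 1; compare against these criteria.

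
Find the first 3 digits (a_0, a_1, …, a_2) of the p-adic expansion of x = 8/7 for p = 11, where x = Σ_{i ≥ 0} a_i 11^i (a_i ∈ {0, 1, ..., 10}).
(a_0, …, a_2) = (9, 4, 9)

v_11(8/7) = 0 (numerator and denominator both coprime to 11), so x ∈ ℤ_11^×. Compute digits iteratively via a_i = x_i mod 11, x_{i+1} = (x_i − a_i)/11, with x_0 = x:
  x_0 = 8/7;  a_0 = 9;  x_1 = (x_0 − 9)/11 = -5/7
  x_1 = -5/7;  a_1 = 4;  x_2 = (x_1 − 4)/11 = -3/7
  x_2 = -3/7;  a_2 = 9;  x_3 = (x_2 − 9)/11 = -6/7
Digits: (9, 4, 9).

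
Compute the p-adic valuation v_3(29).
v_3(29) = 0

v_3(n) is the largest exponent k such that 3^k divides n. Factor out: 29 = 3^0 · 29. (Sign doesn't affect v_p.) So v_3(29) = 0.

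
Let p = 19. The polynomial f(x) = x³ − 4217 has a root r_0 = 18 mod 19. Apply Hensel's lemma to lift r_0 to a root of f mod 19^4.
r_3 = 105734 (mod 130321)

Hensel: r_{i+1} = r_i − f(r_i)/f′(r_i) mod 19^{i+2}, where f′(x) = 3x². Iterate:
  r_0 = 18 (mod 19)
  r_1 = 322 (mod 361)
  r_2 = 2849 (mod 6859)
  r_3 = 105734 (mod 130321)
Final: r = 105734 with f(r) ≡ 0 mod 19^4.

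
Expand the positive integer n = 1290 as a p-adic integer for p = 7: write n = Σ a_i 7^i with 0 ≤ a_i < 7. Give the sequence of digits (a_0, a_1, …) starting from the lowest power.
(a_0, a_1, …) = (2, 2, 5, 3)

Repeated division by 7 gives the digits low-to-high: 1290 = 2 + 2·7^1 + 5·7^2 + 3·7^3. Digit sequence: (2, 2, 5, 3).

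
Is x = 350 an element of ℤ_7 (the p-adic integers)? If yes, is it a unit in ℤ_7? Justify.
x ∈ ℤ_7 but not a unit; v_7(x) = 1 > 0

ℤ_7 = {x ∈ ℚ_7 : v_7(x) ≥ 0} and ℤ_7^× = {x ∈ ℤ_7 : v_7(x) = 0}. Here v_7(350) = v_7(num) − v_7(den) = 1; compare against these criteria.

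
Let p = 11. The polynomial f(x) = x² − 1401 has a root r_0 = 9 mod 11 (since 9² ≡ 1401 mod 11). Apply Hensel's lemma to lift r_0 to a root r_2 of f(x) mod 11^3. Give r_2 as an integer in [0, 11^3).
r_2 = 1131 (mod 1331)

Hensel's recurrence: r_{i+1} = r_i − f(r_i)·(f′(r_i))^{-1} mod 11^{i+2}, with f′(x) = 2x. Iterate:
  r_0 = 9 (mod 11)
  r_1 = 42 (mod 121)
  r_2 = 1131 (mod 1331)
Final: r_2 = 1131, and one checks f(r_2) ≡ 0 mod 11^3.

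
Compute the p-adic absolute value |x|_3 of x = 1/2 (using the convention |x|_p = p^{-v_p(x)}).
|1/2|_3 = 1

Step 1 — compute v_3(x) by factoring powers of 3 out of the numerator and denominator: v_3(1/2) = 0. Step 2 — apply |x|_p = p^{-v_p(x)} = 3^{0} = 1.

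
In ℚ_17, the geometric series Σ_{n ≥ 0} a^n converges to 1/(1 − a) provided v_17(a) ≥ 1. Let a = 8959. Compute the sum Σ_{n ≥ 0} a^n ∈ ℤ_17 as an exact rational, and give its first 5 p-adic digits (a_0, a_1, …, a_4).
Σ a^n = 1/(1 − a) = -1/8958;  first 5 digits = (1, 0, 14, 1, 9)

v_17(a) = 2 ≥ 1, so the series converges in ℤ_17 to 1/(1 − a) = 1/(1 − 8959) = -1/8958. Expand this rational in ℤ_17: compute digits iteratively via d_i = x_i mod 17, x_{i+1} = (x_i − d_i)/17. The first 5 digits are (1, 0, 14, 1, 9).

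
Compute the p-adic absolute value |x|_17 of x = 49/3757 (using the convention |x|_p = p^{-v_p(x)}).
|49/3757|_17 = 289

Step 1 — compute v_17(x) by factoring powers of 17 out of the numerator and denominator: v_17(49/3757) = -2. Step 2 — apply |x|_p = p^{-v_p(x)} = 17^{2} = 289.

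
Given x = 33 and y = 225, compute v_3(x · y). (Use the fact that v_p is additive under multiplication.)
v_3(7425) = 3

v_p(x) = 1 (factor: 33 = 3^1 · 11); v_p(y) = 2 (factor: 225 = 3^2 · 25). Additivity: v_p(xy) = v_p(x) + v_p(y) = 1 + 2 = 3. (Direct check: xy = 7425 = 3^3 · (275).)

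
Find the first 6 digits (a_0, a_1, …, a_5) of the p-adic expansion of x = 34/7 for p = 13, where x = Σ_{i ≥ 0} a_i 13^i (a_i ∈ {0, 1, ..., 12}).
(a_0, …, a_5) = (3, 2, 11, 1, 11, 1)

v_13(34/7) = 0 (numerator and denominator both coprime to 13), so x ∈ ℤ_13^×. Compute digits iteratively via a_i = x_i mod 13, x_{i+1} = (x_i − a_i)/13, with x_0 = x:
  x_0 = 34/7;  a_0 = 3;  x_1 = (x_0 − 3)/13 = 1/7
  x_1 = 1/7;  a_1 = 2;  x_2 = (x_1 − 2)/13 = -1/7
  x_2 = -1/7;  a_2 = 11;  x_3 = (x_2 − 11)/13 = -6/7
  x_3 = -6/7;  a_3 = 1;  x_4 = (x_3 − 1)/13 = -1/7
  x_4 = -1/7;  a_4 = 11;  x_5 = (x_4 − 11)/13 = -6/7
  x_5 = -6/7;  a_5 = 1;  x_6 = (x_5 − 1)/13 = -1/7
Digits: (3, 2, 11, 1, 11, 1).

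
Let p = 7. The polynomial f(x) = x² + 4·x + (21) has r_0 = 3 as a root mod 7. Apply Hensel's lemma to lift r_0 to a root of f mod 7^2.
r_1 = 38 (mod 49)

Hensel: r_{i+1} = r_i − f(r_i)·(f′(r_i))^{-1} mod 7^{i+2}, f′(x) = 2x + 4. Iterate:
  r_0 = 3 (mod 7)
  r_1 = 38 (mod 49)
Final: r = 38 satisfies f(r) ≡ 0 mod 7^2.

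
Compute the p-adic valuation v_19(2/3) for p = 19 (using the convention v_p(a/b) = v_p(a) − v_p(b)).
v_19(2/3) = 0

Factor powers of 19 from the numerator and denominator of the reduced fraction: 2 = 19^0 · 2 and 3 = 19^0 · 3. Apply v_p(a/b) = v_p(a) − v_p(b): v_19(2/3) = 0 − 0 = 0.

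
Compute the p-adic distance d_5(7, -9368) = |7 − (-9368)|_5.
d_5(7, -9368) = 1/3125

Step 1 — x − y = 7 − (-9368) = 9375. Step 2 — v_5(9375) = 5 (factor: 9375 = (5^5 · 3); the sign does not affect v_p). Step 3 — |x − y|_5 = 5^{-5} = 1/3125.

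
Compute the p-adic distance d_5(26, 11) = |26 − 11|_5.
d_5(26, 11) = 1/5

Step 1 — x − y = 26 − 11 = 15. Step 2 — v_5(15) = 1 (factor: 15 = (5^1 · 3); the sign does not affect v_p). Step 3 — |x − y|_5 = 5^{-1} = 1/5.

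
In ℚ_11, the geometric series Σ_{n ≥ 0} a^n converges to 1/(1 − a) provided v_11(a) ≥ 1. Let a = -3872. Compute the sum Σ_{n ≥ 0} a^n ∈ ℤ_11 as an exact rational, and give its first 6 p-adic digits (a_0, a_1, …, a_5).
Σ a^n = 1/(1 − a) = 1/3873;  first 6 digits = (1, 0, 1, 8, 0, 5)

v_11(a) = 2 ≥ 1, so the series converges in ℤ_11 to 1/(1 − a) = 1/(1 − (-3872)) = 1/3873. Expand this rational in ℤ_11: compute digits iteratively via d_i = x_i mod 11, x_{i+1} = (x_i − d_i)/11. The first 6 digits are (1, 0, 1, 8, 0, 5).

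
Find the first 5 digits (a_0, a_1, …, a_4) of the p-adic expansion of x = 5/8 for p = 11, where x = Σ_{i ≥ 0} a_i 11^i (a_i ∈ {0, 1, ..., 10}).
(a_0, …, a_4) = (2, 4, 1, 4, 1)

v_11(5/8) = 0 (numerator and denominator both coprime to 11), so x ∈ ℤ_11^×. Compute digits iteratively via a_i = x_i mod 11, x_{i+1} = (x_i − a_i)/11, with x_0 = x:
  x_0 = 5/8;  a_0 = 2;  x_1 = (x_0 − 2)/11 = -1/8
  x_1 = -1/8;  a_1 = 4;  x_2 = (x_1 − 4)/11 = -3/8
  x_2 = -3/8;  a_2 = 1;  x_3 = (x_2 − 1)/11 = -1/8
  x_3 = -1/8;  a_3 = 4;  x_4 = (x_3 − 4)/11 = -3/8
  x_4 = -3/8;  a_4 = 1;  x_5 = (x_4 − 1)/11 = -1/8
Digits: (2, 4, 1, 4, 1).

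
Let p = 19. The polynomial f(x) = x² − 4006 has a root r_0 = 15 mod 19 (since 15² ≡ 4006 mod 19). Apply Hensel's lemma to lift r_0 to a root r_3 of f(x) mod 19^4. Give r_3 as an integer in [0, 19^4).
r_3 = 42005 (mod 130321)

Hensel's recurrence: r_{i+1} = r_i − f(r_i)·(f′(r_i))^{-1} mod 19^{i+2}, with f′(x) = 2x. Iterate:
  r_0 = 15 (mod 19)
  r_1 = 129 (mod 361)
  r_2 = 851 (mod 6859)
  r_3 = 42005 (mod 130321)
Final: r_3 = 42005, and one checks f(r_3) ≡ 0 mod 19^4.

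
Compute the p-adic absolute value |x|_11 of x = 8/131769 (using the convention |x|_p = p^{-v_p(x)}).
|8/131769|_11 = 14641

Step 1 — compute v_11(x) by factoring powers of 11 out of the numerator and denominator: v_11(8/131769) = -4. Step 2 — apply |x|_p = p^{-v_p(x)} = 11^{4} = 14641.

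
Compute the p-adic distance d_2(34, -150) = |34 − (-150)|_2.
d_2(34, -150) = 1/8

Step 1 — x − y = 34 − (-150) = 184. Step 2 — v_2(184) = 3 (factor: 184 = (2^3 · 23); the sign does not affect v_p). Step 3 — |x − y|_2 = 2^{-3} = 1/8.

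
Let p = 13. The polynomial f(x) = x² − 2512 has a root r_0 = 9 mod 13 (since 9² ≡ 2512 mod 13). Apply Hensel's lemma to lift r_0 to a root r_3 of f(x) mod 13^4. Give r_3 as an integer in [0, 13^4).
r_3 = 5261 (mod 28561)

Hensel's recurrence: r_{i+1} = r_i − f(r_i)·(f′(r_i))^{-1} mod 13^{i+2}, with f′(x) = 2x. Iterate:
  r_0 = 9 (mod 13)
  r_1 = 22 (mod 169)
  r_2 = 867 (mod 2197)
  r_3 = 5261 (mod 28561)
Final: r_3 = 5261, and one checks f(r_3) ≡ 0 mod 13^4.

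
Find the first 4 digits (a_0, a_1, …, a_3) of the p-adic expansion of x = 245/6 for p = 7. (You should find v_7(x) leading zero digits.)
(a_0, …, a_3) = (0, 0, 2, 1)

v_7(245/6) = 2, so a_0 = ... = a_1 = 0. Factor out: x = 7^2 · u with u = 5/6 a unit in ℤ_7. Expand u iteratively via a_{v+i} = u_i mod 7, u_{i+1} = (u_i − a_{v+i})/7:
  u_0 = 5/6;  a_2 = 2;  u_1 = (u_0 − 2)/7 = -1/6
  u_1 = -1/6;  a_3 = 1;  u_2 = (u_1 − 1)/7 = -1/6
Digits: (0, 0, 2, 1).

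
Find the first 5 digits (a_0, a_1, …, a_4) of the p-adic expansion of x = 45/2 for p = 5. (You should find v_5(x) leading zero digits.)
(a_0, …, a_4) = (0, 2, 3, 2, 2)

v_5(45/2) = 1, so a_0 = ... = a_0 = 0. Factor out: x = 5^1 · u with u = 9/2 a unit in ℤ_5. Expand u iteratively via a_{v+i} = u_i mod 5, u_{i+1} = (u_i − a_{v+i})/5:
  u_0 = 9/2;  a_1 = 2;  u_1 = (u_0 − 2)/5 = 1/2
  u_1 = 1/2;  a_2 = 3;  u_2 = (u_1 − 3)/5 = -1/2
  u_2 = -1/2;  a_3 = 2;  u_3 = (u_2 − 2)/5 = -1/2
  u_3 = -1/2;  a_4 = 2;  u_4 = (u_3 − 2)/5 = -1/2
Digits: (0, 2, 3, 2, 2).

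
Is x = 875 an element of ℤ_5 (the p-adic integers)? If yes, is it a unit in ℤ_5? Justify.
x ∈ ℤ_5 but not a unit; v_5(x) = 3 > 0

ℤ_5 = {x ∈ ℚ_5 : v_5(x) ≥ 0} and ℤ_5^× = {x ∈ ℤ_5 : v_5(x) = 0}. Here v_5(875) = v_5(num) − v_5(den) = 3; compare against these criteria.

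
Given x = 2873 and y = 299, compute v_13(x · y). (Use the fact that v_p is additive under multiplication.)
v_13(859027) = 3

v_p(x) = 2 (factor: 2873 = 13^2 · 17); v_p(y) = 1 (factor: 299 = 13^1 · 23). Additivity: v_p(xy) = v_p(x) + v_p(y) = 2 + 1 = 3. (Direct check: xy = 859027 = 13^3 · (391).)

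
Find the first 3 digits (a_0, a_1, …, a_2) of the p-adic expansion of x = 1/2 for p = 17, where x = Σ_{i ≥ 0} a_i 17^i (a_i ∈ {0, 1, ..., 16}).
(a_0, …, a_2) = (9, 8, 8)

v_17(1/2) = 0 (numerator and denominator both coprime to 17), so x ∈ ℤ_17^×. Compute digits iteratively via a_i = x_i mod 17, x_{i+1} = (x_i − a_i)/17, with x_0 = x:
  x_0 = 1/2;  a_0 = 9;  x_1 = (x_0 − 9)/17 = -1/2
  x_1 = -1/2;  a_1 = 8;  x_2 = (x_1 − 8)/17 = -1/2
  x_2 = -1/2;  a_2 = 8;  x_3 = (x_2 − 8)/17 = -1/2
Digits: (9, 8, 8).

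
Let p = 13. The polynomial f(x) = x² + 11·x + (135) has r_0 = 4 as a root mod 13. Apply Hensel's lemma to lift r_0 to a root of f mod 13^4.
r_3 = 14421 (mod 28561)

Hensel: r_{i+1} = r_i − f(r_i)·(f′(r_i))^{-1} mod 13^{i+2}, f′(x) = 2x + 11. Iterate:
  r_0 = 4 (mod 13)
  r_1 = 56 (mod 169)
  r_2 = 1239 (mod 2197)
  r_3 = 14421 (mod 28561)
Final: r = 14421 satisfies f(r) ≡ 0 mod 13^4.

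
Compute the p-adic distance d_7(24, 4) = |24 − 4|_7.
d_7(24, 4) = 1

Step 1 — x − y = 24 − 4 = 20. Step 2 — v_7(20) = 0 (factor: 20 = (7^0 · 20); the sign does not affect v_p). Step 3 — |x − y|_7 = 7^{0} = 1.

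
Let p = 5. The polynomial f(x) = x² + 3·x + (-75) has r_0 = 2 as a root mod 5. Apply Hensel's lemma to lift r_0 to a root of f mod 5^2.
r_1 = 22 (mod 25)

Hensel: r_{i+1} = r_i − f(r_i)·(f′(r_i))^{-1} mod 5^{i+2}, f′(x) = 2x + 3. Iterate:
  r_0 = 2 (mod 5)
  r_1 = 22 (mod 25)
Final: r = 22 satisfies f(r) ≡ 0 mod 5^2.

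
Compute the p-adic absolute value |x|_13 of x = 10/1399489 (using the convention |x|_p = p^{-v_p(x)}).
|10/1399489|_13 = 28561

Step 1 — compute v_13(x) by factoring powers of 13 out of the numerator and denominator: v_13(10/1399489) = -4. Step 2 — apply |x|_p = p^{-v_p(x)} = 13^{4} = 28561.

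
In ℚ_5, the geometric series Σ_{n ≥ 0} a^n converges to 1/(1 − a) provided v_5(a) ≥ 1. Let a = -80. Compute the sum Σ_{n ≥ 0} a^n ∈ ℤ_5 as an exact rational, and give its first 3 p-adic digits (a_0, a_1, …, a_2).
Σ a^n = 1/(1 − a) = 1/81;  first 3 digits = (1, 4, 2)

v_5(a) = 1 ≥ 1, so the series converges in ℤ_5 to 1/(1 − a) = 1/(1 − (-80)) = 1/81. Expand this rational in ℤ_5: compute digits iteratively via d_i = x_i mod 5, x_{i+1} = (x_i − d_i)/5. The first 3 digits are (1, 4, 2).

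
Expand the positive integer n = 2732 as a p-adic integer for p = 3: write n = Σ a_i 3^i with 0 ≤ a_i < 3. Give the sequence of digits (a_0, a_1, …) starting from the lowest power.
(a_0, a_1, …) = (2, 1, 0, 2, 0, 2, 0, 1)

Repeated division by 3 gives the digits low-to-high: 2732 = 2 + 1·3^1 + 2·3^3 + 2·3^5 + 1·3^7. Digit sequence: (2, 1, 0, 2, 0, 2, 0, 1).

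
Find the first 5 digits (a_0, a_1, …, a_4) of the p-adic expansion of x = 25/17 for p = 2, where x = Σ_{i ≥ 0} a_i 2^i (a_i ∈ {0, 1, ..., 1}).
(a_0, …, a_4) = (1, 0, 0, 1, 0)

v_2(25/17) = 0 (numerator and denominator both coprime to 2), so x ∈ ℤ_2^×. Compute digits iteratively via a_i = x_i mod 2, x_{i+1} = (x_i − a_i)/2, with x_0 = x:
  x_0 = 25/17;  a_0 = 1;  x_1 = (x_0 − 1)/2 = 4/17
  x_1 = 4/17;  a_1 = 0;  x_2 = (x_1 − 0)/2 = 2/17
  x_2 = 2/17;  a_2 = 0;  x_3 = (x_2 − 0)/2 = 1/17
  x_3 = 1/17;  a_3 = 1;  x_4 = (x_3 − 1)/2 = -8/17
  x_4 = -8/17;  a_4 = 0;  x_5 = (x_4 − 0)/2 = -4/17
Digits: (1, 0, 0, 1, 0).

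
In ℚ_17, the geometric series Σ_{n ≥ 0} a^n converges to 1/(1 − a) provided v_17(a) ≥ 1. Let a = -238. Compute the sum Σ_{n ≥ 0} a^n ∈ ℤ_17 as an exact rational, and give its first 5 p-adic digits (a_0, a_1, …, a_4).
Σ a^n = 1/(1 − a) = 1/239;  first 5 digits = (1, 3, 8, 4, 5)

v_17(a) = 1 ≥ 1, so the series converges in ℤ_17 to 1/(1 − a) = 1/(1 − (-238)) = 1/239. Expand this rational in ℤ_17: compute digits iteratively via d_i = x_i mod 17, x_{i+1} = (x_i − d_i)/17. The first 5 digits are (1, 3, 8, 4, 5).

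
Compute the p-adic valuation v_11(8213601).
v_11(8213601) = 5

v_11(n) is the largest exponent k such that 11^k divides n. Factor out: 8213601 = 11^5 · 51. (Sign doesn't affect v_p.) So v_11(8213601) = 5.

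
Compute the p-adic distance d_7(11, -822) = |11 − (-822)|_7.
d_7(11, -822) = 1/49

Step 1 — x − y = 11 − (-822) = 833. Step 2 — v_7(833) = 2 (factor: 833 = (7^2 · 17); the sign does not affect v_p). Step 3 — |x − y|_7 = 7^{-2} = 1/49.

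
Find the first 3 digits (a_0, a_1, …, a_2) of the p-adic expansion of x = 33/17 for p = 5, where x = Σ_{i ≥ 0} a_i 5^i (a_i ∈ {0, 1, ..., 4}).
(a_0, …, a_2) = (4, 4, 0)

v_5(33/17) = 0 (numerator and denominator both coprime to 5), so x ∈ ℤ_5^×. Compute digits iteratively via a_i = x_i mod 5, x_{i+1} = (x_i − a_i)/5, with x_0 = x:
  x_0 = 33/17;  a_0 = 4;  x_1 = (x_0 − 4)/5 = -7/17
  x_1 = -7/17;  a_1 = 4;  x_2 = (x_1 − 4)/5 = -15/17
  x_2 = -15/17;  a_2 = 0;  x_3 = (x_2 − 0)/5 = -3/17
Digits: (4, 4, 0).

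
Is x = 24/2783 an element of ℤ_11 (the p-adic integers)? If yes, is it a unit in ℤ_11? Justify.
x ∉ ℤ_11 (v_11(x) = -2 < 0)

ℤ_11 = {x ∈ ℚ_11 : v_11(x) ≥ 0} and ℤ_11^× = {x ∈ ℤ_11 : v_11(x) = 0}. Here v_11(24/2783) = v_11(num) − v_11(den) = -2; compare against these criteria.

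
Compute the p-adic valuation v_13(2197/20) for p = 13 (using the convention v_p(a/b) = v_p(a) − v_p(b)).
v_13(2197/20) = 3

Factor powers of 13 from the numerator and denominator of the reduced fraction: 2197 = 13^3 · 1 and 20 = 13^0 · 20. Apply v_p(a/b) = v_p(a) − v_p(b): v_13(2197/20) = 3 − 0 = 3.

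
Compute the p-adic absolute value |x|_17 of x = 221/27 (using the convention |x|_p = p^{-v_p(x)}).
|221/27|_17 = 1/17

Step 1 — compute v_17(x) by factoring powers of 17 out of the numerator and denominator: v_17(221/27) = 1. Step 2 — apply |x|_p = p^{-v_p(x)} = 17^{-1} = 1/17.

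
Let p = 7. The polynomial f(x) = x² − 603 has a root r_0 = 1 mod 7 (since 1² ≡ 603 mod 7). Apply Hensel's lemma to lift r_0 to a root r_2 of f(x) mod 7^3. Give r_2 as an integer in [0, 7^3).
r_2 = 106 (mod 343)

Hensel's recurrence: r_{i+1} = r_i − f(r_i)·(f′(r_i))^{-1} mod 7^{i+2}, with f′(x) = 2x. Iterate:
  r_0 = 1 (mod 7)
  r_1 = 8 (mod 49)
  r_2 = 106 (mod 343)
Final: r_2 = 106, and one checks f(r_2) ≡ 0 mod 7^3.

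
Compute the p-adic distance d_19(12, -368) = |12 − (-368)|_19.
d_19(12, -368) = 1/19

Step 1 — x − y = 12 − (-368) = 380. Step 2 — v_19(380) = 1 (factor: 380 = (19^1 · 20); the sign does not affect v_p). Step 3 — |x − y|_19 = 19^{-1} = 1/19.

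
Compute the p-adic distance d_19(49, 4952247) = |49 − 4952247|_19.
d_19(49, 4952247) = 1/2476099

Step 1 — x − y = 49 − 4952247 = -4952198. Step 2 — v_19(-4952198) = 5 (factor: -4952198 = −(19^5 · 2); the sign does not affect v_p). Step 3 — |x − y|_19 = 19^{-5} = 1/2476099.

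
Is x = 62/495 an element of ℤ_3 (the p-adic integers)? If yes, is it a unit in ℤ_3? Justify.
x ∉ ℤ_3 (v_3(x) = -2 < 0)

ℤ_3 = {x ∈ ℚ_3 : v_3(x) ≥ 0} and ℤ_3^× = {x ∈ ℤ_3 : v_3(x) = 0}. Here v_3(62/495) = v_3(num) − v_3(den) = -2; compare against these criteria.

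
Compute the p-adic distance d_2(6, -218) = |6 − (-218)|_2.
d_2(6, -218) = 1/32

Step 1 — x − y = 6 − (-218) = 224. Step 2 — v_2(224) = 5 (factor: 224 = (2^5 · 7); the sign does not affect v_p). Step 3 — |x − y|_2 = 2^{-5} = 1/32.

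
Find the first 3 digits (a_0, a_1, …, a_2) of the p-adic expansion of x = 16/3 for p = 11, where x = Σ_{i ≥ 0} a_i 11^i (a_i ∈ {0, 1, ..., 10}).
(a_0, …, a_2) = (9, 7, 3)

v_11(16/3) = 0 (numerator and denominator both coprime to 11), so x ∈ ℤ_11^×. Compute digits iteratively via a_i = x_i mod 11, x_{i+1} = (x_i − a_i)/11, with x_0 = x:
  x_0 = 16/3;  a_0 = 9;  x_1 = (x_0 − 9)/11 = -1/3
  x_1 = -1/3;  a_1 = 7;  x_2 = (x_1 − 7)/11 = -2/3
  x_2 = -2/3;  a_2 = 3;  x_3 = (x_2 − 3)/11 = -1/3
Digits: (9, 7, 3).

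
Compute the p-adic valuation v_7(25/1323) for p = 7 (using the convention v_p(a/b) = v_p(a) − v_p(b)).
v_7(25/1323) = -2

Factor powers of 7 from the numerator and denominator of the reduced fraction: 25 = 7^0 · 25 and 1323 = 7^2 · 27. Apply v_p(a/b) = v_p(a) − v_p(b): v_7(25/1323) = 0 − 2 = -2.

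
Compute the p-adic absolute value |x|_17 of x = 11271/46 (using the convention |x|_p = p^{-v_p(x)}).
|11271/46|_17 = 1/289

Step 1 — compute v_17(x) by factoring powers of 17 out of the numerator and denominator: v_17(11271/46) = 2. Step 2 — apply |x|_p = p^{-v_p(x)} = 17^{-2} = 1/289.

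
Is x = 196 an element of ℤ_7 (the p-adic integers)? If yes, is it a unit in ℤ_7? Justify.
x ∈ ℤ_7 but not a unit; v_7(x) = 2 > 0

ℤ_7 = {x ∈ ℚ_7 : v_7(x) ≥ 0} and ℤ_7^× = {x ∈ ℤ_7 : v_7(x) = 0}. Here v_7(196) = v_7(num) − v_7(den) = 2; compare against these criteria.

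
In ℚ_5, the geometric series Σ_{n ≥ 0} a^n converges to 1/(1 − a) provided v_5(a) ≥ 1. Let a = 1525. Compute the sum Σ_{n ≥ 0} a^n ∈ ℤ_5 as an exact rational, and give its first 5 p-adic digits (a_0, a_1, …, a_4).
Σ a^n = 1/(1 − a) = -1/1524;  first 5 digits = (1, 0, 1, 2, 3)

v_5(a) = 2 ≥ 1, so the series converges in ℤ_5 to 1/(1 − a) = 1/(1 − 1525) = -1/1524. Expand this rational in ℤ_5: compute digits iteratively via d_i = x_i mod 5, x_{i+1} = (x_i − d_i)/5. The first 5 digits are (1, 0, 1, 2, 3).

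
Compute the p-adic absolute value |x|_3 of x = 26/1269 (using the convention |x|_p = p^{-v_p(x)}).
|26/1269|_3 = 27

Step 1 — compute v_3(x) by factoring powers of 3 out of the numerator and denominator: v_3(26/1269) = -3. Step 2 — apply |x|_p = p^{-v_p(x)} = 3^{3} = 27.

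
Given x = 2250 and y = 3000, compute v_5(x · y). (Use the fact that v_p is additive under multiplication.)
v_5(6750000) = 6

v_p(x) = 3 (factor: 2250 = 5^3 · 18); v_p(y) = 3 (factor: 3000 = 5^3 · 24). Additivity: v_p(xy) = v_p(x) + v_p(y) = 3 + 3 = 6. (Direct check: xy = 6750000 = 5^6 · (432).)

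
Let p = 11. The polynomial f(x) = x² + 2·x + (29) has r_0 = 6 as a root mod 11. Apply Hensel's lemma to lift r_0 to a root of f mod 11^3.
r_2 = 545 (mod 1331)

Hensel: r_{i+1} = r_i − f(r_i)·(f′(r_i))^{-1} mod 11^{i+2}, f′(x) = 2x + 2. Iterate:
  r_0 = 6 (mod 11)
  r_1 = 61 (mod 121)
  r_2 = 545 (mod 1331)
Final: r = 545 satisfies f(r) ≡ 0 mod 11^3.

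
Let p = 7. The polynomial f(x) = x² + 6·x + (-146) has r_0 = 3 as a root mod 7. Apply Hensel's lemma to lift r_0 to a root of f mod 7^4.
r_3 = 311 (mod 2401)

Hensel: r_{i+1} = r_i − f(r_i)·(f′(r_i))^{-1} mod 7^{i+2}, f′(x) = 2x + 6. Iterate:
  r_0 = 3 (mod 7)
  r_1 = 17 (mod 49)
  r_2 = 311 (mod 343)
  r_3 = 311 (mod 2401)
Final: r = 311 satisfies f(r) ≡ 0 mod 7^4.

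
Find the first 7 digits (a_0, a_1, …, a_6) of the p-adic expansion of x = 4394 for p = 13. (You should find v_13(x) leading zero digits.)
(a_0, …, a_6) = (0, 0, 0, 2, 0, 0, 0)

v_13(4394) = 3, so a_0 = ... = a_2 = 0. Factor out: x = 13^3 · u with u = 2 a unit in ℤ_13. Expand u iteratively via a_{v+i} = u_i mod 13, u_{i+1} = (u_i − a_{v+i})/13:
  u_0 = 2;  a_3 = 2;  u_1 = (u_0 − 2)/13 = 0
  u_1 = 0;  a_4 = 0;  u_2 = (u_1 − 0)/13 = 0
  u_2 = 0;  a_5 = 0;  u_3 = (u_2 − 0)/13 = 0
  u_3 = 0;  a_6 = 0;  u_4 = (u_3 − 0)/13 = 0
Digits: (0, 0, 0, 2, 0, 0, 0).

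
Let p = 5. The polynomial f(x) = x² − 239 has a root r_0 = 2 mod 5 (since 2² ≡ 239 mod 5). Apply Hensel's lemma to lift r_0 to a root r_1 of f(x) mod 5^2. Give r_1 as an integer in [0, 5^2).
r_1 = 17 (mod 25)

Hensel's recurrence: r_{i+1} = r_i − f(r_i)·(f′(r_i))^{-1} mod 5^{i+2}, with f′(x) = 2x. Iterate:
  r_0 = 2 (mod 5)
  r_1 = 17 (mod 25)
Final: r_1 = 17, and one checks f(r_1) ≡ 0 mod 5^2.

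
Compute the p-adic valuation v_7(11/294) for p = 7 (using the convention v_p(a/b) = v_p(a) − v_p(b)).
v_7(11/294) = -2

Factor powers of 7 from the numerator and denominator of the reduced fraction: 11 = 7^0 · 11 and 294 = 7^2 · 6. Apply v_p(a/b) = v_p(a) − v_p(b): v_7(11/294) = 0 − 2 = -2.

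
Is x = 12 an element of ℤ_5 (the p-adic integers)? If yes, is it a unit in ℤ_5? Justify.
x ∈ ℤ_5^× (unit); v_5(x) = 0

ℤ_5 = {x ∈ ℚ_5 : v_5(x) ≥ 0} and ℤ_5^× = {x ∈ ℤ_5 : v_5(x) = 0}. Here v_5(12) = v_5(num) − v_5(den) = 0; compare against these criteria.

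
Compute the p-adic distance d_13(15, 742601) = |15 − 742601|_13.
d_13(15, 742601) = 1/371293

Step 1 — x − y = 15 − 742601 = -742586. Step 2 — v_13(-742586) = 5 (factor: -742586 = −(13^5 · 2); the sign does not affect v_p). Step 3 — |x − y|_13 = 13^{-5} = 1/371293.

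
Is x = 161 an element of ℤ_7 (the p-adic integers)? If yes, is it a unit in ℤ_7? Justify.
x ∈ ℤ_7 but not a unit; v_7(x) = 1 > 0

ℤ_7 = {x ∈ ℚ_7 : v_7(x) ≥ 0} and ℤ_7^× = {x ∈ ℤ_7 : v_7(x) = 0}. Here v_7(161) = v_7(num) − v_7(den) = 1; compare against these criteria.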